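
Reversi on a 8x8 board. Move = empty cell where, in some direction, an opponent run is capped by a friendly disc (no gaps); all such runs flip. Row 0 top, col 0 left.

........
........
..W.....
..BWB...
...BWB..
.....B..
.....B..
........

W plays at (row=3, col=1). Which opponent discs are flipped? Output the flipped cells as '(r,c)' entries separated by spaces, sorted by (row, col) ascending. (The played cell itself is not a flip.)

Dir NW: first cell '.' (not opp) -> no flip
Dir N: first cell '.' (not opp) -> no flip
Dir NE: first cell 'W' (not opp) -> no flip
Dir W: first cell '.' (not opp) -> no flip
Dir E: opp run (3,2) capped by W -> flip
Dir SW: first cell '.' (not opp) -> no flip
Dir S: first cell '.' (not opp) -> no flip
Dir SE: first cell '.' (not opp) -> no flip

Answer: (3,2)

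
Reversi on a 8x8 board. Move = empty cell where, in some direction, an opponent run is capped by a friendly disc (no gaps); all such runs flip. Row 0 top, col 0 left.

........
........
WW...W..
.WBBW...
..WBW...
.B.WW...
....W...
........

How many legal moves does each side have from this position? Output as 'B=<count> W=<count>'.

-- B to move --
(1,0): flips 1 -> legal
(1,1): no bracket -> illegal
(1,2): no bracket -> illegal
(1,4): no bracket -> illegal
(1,5): no bracket -> illegal
(1,6): flips 2 -> legal
(2,2): no bracket -> illegal
(2,3): no bracket -> illegal
(2,4): no bracket -> illegal
(2,6): no bracket -> illegal
(3,0): flips 1 -> legal
(3,5): flips 1 -> legal
(3,6): no bracket -> illegal
(4,0): no bracket -> illegal
(4,1): flips 1 -> legal
(4,5): flips 1 -> legal
(5,2): flips 1 -> legal
(5,5): flips 1 -> legal
(6,2): no bracket -> illegal
(6,3): flips 1 -> legal
(6,5): flips 1 -> legal
(7,3): no bracket -> illegal
(7,4): no bracket -> illegal
(7,5): no bracket -> illegal
B mobility = 10
-- W to move --
(2,2): flips 2 -> legal
(2,3): flips 2 -> legal
(2,4): flips 1 -> legal
(4,0): no bracket -> illegal
(4,1): no bracket -> illegal
(5,0): no bracket -> illegal
(5,2): flips 1 -> legal
(6,0): flips 1 -> legal
(6,1): no bracket -> illegal
(6,2): no bracket -> illegal
W mobility = 5

Answer: B=10 W=5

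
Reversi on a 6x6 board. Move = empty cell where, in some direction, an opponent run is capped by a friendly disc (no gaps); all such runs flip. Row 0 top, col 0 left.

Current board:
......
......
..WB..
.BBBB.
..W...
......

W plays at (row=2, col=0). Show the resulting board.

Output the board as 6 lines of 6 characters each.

Place W at (2,0); scan 8 dirs for brackets.
Dir NW: edge -> no flip
Dir N: first cell '.' (not opp) -> no flip
Dir NE: first cell '.' (not opp) -> no flip
Dir W: edge -> no flip
Dir E: first cell '.' (not opp) -> no flip
Dir SW: edge -> no flip
Dir S: first cell '.' (not opp) -> no flip
Dir SE: opp run (3,1) capped by W -> flip
All flips: (3,1)

Answer: ......
......
W.WB..
.WBBB.
..W...
......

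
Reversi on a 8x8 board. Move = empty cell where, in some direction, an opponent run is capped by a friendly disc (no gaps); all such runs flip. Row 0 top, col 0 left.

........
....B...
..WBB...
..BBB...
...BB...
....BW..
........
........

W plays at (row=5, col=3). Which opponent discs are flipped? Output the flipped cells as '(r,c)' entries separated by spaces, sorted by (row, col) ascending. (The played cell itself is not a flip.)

Answer: (5,4)

Derivation:
Dir NW: first cell '.' (not opp) -> no flip
Dir N: opp run (4,3) (3,3) (2,3), next='.' -> no flip
Dir NE: opp run (4,4), next='.' -> no flip
Dir W: first cell '.' (not opp) -> no flip
Dir E: opp run (5,4) capped by W -> flip
Dir SW: first cell '.' (not opp) -> no flip
Dir S: first cell '.' (not opp) -> no flip
Dir SE: first cell '.' (not opp) -> no flip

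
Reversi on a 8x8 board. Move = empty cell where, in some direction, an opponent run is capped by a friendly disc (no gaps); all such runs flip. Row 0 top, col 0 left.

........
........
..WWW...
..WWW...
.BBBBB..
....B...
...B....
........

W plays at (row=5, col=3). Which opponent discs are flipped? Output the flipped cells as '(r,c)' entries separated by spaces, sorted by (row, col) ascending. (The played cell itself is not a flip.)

Dir NW: opp run (4,2), next='.' -> no flip
Dir N: opp run (4,3) capped by W -> flip
Dir NE: opp run (4,4), next='.' -> no flip
Dir W: first cell '.' (not opp) -> no flip
Dir E: opp run (5,4), next='.' -> no flip
Dir SW: first cell '.' (not opp) -> no flip
Dir S: opp run (6,3), next='.' -> no flip
Dir SE: first cell '.' (not opp) -> no flip

Answer: (4,3)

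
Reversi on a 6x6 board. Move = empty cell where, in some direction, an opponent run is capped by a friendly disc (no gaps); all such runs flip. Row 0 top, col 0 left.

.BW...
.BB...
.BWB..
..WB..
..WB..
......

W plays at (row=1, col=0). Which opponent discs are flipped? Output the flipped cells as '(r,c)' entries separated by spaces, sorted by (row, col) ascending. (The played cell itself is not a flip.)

Answer: (2,1)

Derivation:
Dir NW: edge -> no flip
Dir N: first cell '.' (not opp) -> no flip
Dir NE: opp run (0,1), next=edge -> no flip
Dir W: edge -> no flip
Dir E: opp run (1,1) (1,2), next='.' -> no flip
Dir SW: edge -> no flip
Dir S: first cell '.' (not opp) -> no flip
Dir SE: opp run (2,1) capped by W -> flip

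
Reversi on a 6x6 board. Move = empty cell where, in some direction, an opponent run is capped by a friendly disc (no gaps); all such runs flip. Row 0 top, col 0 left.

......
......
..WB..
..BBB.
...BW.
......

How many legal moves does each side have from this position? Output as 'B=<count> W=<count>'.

-- B to move --
(1,1): flips 1 -> legal
(1,2): flips 1 -> legal
(1,3): no bracket -> illegal
(2,1): flips 1 -> legal
(3,1): no bracket -> illegal
(3,5): no bracket -> illegal
(4,5): flips 1 -> legal
(5,3): no bracket -> illegal
(5,4): flips 1 -> legal
(5,5): flips 1 -> legal
B mobility = 6
-- W to move --
(1,2): no bracket -> illegal
(1,3): no bracket -> illegal
(1,4): no bracket -> illegal
(2,1): no bracket -> illegal
(2,4): flips 2 -> legal
(2,5): no bracket -> illegal
(3,1): no bracket -> illegal
(3,5): no bracket -> illegal
(4,1): no bracket -> illegal
(4,2): flips 2 -> legal
(4,5): no bracket -> illegal
(5,2): no bracket -> illegal
(5,3): no bracket -> illegal
(5,4): no bracket -> illegal
W mobility = 2

Answer: B=6 W=2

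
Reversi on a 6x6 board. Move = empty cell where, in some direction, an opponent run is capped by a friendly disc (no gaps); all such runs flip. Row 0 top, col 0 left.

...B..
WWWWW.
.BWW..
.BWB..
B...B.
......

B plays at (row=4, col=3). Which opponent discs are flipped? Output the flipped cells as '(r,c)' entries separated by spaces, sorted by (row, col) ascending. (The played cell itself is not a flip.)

Answer: (3,2)

Derivation:
Dir NW: opp run (3,2) capped by B -> flip
Dir N: first cell 'B' (not opp) -> no flip
Dir NE: first cell '.' (not opp) -> no flip
Dir W: first cell '.' (not opp) -> no flip
Dir E: first cell 'B' (not opp) -> no flip
Dir SW: first cell '.' (not opp) -> no flip
Dir S: first cell '.' (not opp) -> no flip
Dir SE: first cell '.' (not opp) -> no flip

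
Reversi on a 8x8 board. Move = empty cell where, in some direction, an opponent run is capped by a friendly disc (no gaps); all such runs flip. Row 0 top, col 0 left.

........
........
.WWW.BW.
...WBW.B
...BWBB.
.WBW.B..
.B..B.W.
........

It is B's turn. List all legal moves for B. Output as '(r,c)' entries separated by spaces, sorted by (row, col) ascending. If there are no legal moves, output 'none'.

Answer: (1,1) (1,2) (1,3) (1,5) (2,4) (2,7) (3,2) (3,6) (4,1) (4,2) (5,0) (5,4) (6,3) (7,7)

Derivation:
(1,0): no bracket -> illegal
(1,1): flips 3 -> legal
(1,2): flips 1 -> legal
(1,3): flips 2 -> legal
(1,4): no bracket -> illegal
(1,5): flips 1 -> legal
(1,6): no bracket -> illegal
(1,7): no bracket -> illegal
(2,0): no bracket -> illegal
(2,4): flips 1 -> legal
(2,7): flips 1 -> legal
(3,0): no bracket -> illegal
(3,1): no bracket -> illegal
(3,2): flips 1 -> legal
(3,6): flips 1 -> legal
(4,0): no bracket -> illegal
(4,1): flips 1 -> legal
(4,2): flips 1 -> legal
(5,0): flips 1 -> legal
(5,4): flips 2 -> legal
(5,6): no bracket -> illegal
(5,7): no bracket -> illegal
(6,0): no bracket -> illegal
(6,2): no bracket -> illegal
(6,3): flips 1 -> legal
(6,5): no bracket -> illegal
(6,7): no bracket -> illegal
(7,5): no bracket -> illegal
(7,6): no bracket -> illegal
(7,7): flips 1 -> legal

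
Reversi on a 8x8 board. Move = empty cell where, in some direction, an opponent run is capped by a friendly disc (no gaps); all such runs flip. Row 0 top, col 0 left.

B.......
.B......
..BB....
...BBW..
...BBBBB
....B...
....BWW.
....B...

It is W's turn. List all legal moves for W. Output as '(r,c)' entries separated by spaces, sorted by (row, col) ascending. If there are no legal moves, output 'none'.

(0,1): no bracket -> illegal
(0,2): no bracket -> illegal
(1,0): no bracket -> illegal
(1,2): no bracket -> illegal
(1,3): no bracket -> illegal
(1,4): no bracket -> illegal
(2,0): no bracket -> illegal
(2,1): no bracket -> illegal
(2,4): no bracket -> illegal
(2,5): no bracket -> illegal
(3,1): no bracket -> illegal
(3,2): flips 4 -> legal
(3,6): no bracket -> illegal
(3,7): no bracket -> illegal
(4,2): no bracket -> illegal
(5,2): no bracket -> illegal
(5,3): flips 1 -> legal
(5,5): flips 1 -> legal
(5,6): no bracket -> illegal
(5,7): flips 1 -> legal
(6,3): flips 1 -> legal
(7,3): no bracket -> illegal
(7,5): no bracket -> illegal

Answer: (3,2) (5,3) (5,5) (5,7) (6,3)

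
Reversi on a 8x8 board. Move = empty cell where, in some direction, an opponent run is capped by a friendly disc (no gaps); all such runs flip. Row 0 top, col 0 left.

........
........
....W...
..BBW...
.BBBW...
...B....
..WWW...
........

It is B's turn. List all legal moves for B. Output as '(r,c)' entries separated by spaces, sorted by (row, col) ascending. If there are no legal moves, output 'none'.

(1,3): no bracket -> illegal
(1,4): no bracket -> illegal
(1,5): flips 1 -> legal
(2,3): no bracket -> illegal
(2,5): flips 1 -> legal
(3,5): flips 2 -> legal
(4,5): flips 1 -> legal
(5,1): no bracket -> illegal
(5,2): no bracket -> illegal
(5,4): no bracket -> illegal
(5,5): flips 1 -> legal
(6,1): no bracket -> illegal
(6,5): no bracket -> illegal
(7,1): flips 1 -> legal
(7,2): no bracket -> illegal
(7,3): flips 1 -> legal
(7,4): no bracket -> illegal
(7,5): flips 1 -> legal

Answer: (1,5) (2,5) (3,5) (4,5) (5,5) (7,1) (7,3) (7,5)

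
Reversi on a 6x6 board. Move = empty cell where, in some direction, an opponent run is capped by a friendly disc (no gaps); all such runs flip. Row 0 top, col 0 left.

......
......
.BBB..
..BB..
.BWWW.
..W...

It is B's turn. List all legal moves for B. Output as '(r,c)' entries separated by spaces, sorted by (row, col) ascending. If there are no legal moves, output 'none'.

(3,1): no bracket -> illegal
(3,4): no bracket -> illegal
(3,5): no bracket -> illegal
(4,5): flips 3 -> legal
(5,1): flips 1 -> legal
(5,3): flips 1 -> legal
(5,4): flips 1 -> legal
(5,5): flips 1 -> legal

Answer: (4,5) (5,1) (5,3) (5,4) (5,5)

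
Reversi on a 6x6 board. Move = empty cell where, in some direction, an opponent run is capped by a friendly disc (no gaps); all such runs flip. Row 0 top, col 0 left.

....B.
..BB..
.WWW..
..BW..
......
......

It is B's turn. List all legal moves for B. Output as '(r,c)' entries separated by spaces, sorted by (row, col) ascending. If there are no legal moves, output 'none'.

Answer: (1,0) (1,4) (3,0) (3,1) (3,4) (4,3)

Derivation:
(1,0): flips 1 -> legal
(1,1): no bracket -> illegal
(1,4): flips 1 -> legal
(2,0): no bracket -> illegal
(2,4): no bracket -> illegal
(3,0): flips 1 -> legal
(3,1): flips 1 -> legal
(3,4): flips 2 -> legal
(4,2): no bracket -> illegal
(4,3): flips 2 -> legal
(4,4): no bracket -> illegal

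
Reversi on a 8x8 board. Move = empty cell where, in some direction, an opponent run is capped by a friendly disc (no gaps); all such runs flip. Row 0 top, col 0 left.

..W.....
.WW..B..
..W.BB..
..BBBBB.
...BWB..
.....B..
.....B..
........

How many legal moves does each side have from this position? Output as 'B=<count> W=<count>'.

Answer: B=3 W=5

Derivation:
-- B to move --
(0,0): flips 2 -> legal
(0,1): no bracket -> illegal
(0,3): no bracket -> illegal
(1,0): no bracket -> illegal
(1,3): no bracket -> illegal
(2,0): no bracket -> illegal
(2,1): no bracket -> illegal
(2,3): no bracket -> illegal
(3,1): no bracket -> illegal
(5,3): flips 1 -> legal
(5,4): flips 1 -> legal
B mobility = 3
-- W to move --
(0,4): no bracket -> illegal
(0,5): no bracket -> illegal
(0,6): no bracket -> illegal
(1,3): no bracket -> illegal
(1,4): flips 2 -> legal
(1,6): no bracket -> illegal
(2,1): no bracket -> illegal
(2,3): no bracket -> illegal
(2,6): flips 1 -> legal
(2,7): no bracket -> illegal
(3,1): no bracket -> illegal
(3,7): no bracket -> illegal
(4,1): no bracket -> illegal
(4,2): flips 2 -> legal
(4,6): flips 1 -> legal
(4,7): no bracket -> illegal
(5,2): no bracket -> illegal
(5,3): no bracket -> illegal
(5,4): no bracket -> illegal
(5,6): no bracket -> illegal
(6,4): no bracket -> illegal
(6,6): flips 1 -> legal
(7,4): no bracket -> illegal
(7,5): no bracket -> illegal
(7,6): no bracket -> illegal
W mobility = 5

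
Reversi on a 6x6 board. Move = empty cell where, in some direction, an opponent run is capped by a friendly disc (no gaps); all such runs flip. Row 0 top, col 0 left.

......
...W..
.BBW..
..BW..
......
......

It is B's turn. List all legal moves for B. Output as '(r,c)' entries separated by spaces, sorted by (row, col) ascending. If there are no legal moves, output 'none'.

(0,2): no bracket -> illegal
(0,3): no bracket -> illegal
(0,4): flips 1 -> legal
(1,2): no bracket -> illegal
(1,4): flips 1 -> legal
(2,4): flips 1 -> legal
(3,4): flips 1 -> legal
(4,2): no bracket -> illegal
(4,3): no bracket -> illegal
(4,4): flips 1 -> legal

Answer: (0,4) (1,4) (2,4) (3,4) (4,4)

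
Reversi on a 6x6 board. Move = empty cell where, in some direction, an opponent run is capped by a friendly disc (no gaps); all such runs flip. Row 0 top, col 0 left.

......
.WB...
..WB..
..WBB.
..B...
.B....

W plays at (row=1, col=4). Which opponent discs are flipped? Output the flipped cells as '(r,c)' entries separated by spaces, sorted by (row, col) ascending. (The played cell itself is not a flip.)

Dir NW: first cell '.' (not opp) -> no flip
Dir N: first cell '.' (not opp) -> no flip
Dir NE: first cell '.' (not opp) -> no flip
Dir W: first cell '.' (not opp) -> no flip
Dir E: first cell '.' (not opp) -> no flip
Dir SW: opp run (2,3) capped by W -> flip
Dir S: first cell '.' (not opp) -> no flip
Dir SE: first cell '.' (not opp) -> no flip

Answer: (2,3)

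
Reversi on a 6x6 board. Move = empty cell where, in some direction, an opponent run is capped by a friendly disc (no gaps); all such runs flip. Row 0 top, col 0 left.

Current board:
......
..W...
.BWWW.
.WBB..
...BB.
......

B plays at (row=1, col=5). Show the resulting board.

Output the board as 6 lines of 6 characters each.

Place B at (1,5); scan 8 dirs for brackets.
Dir NW: first cell '.' (not opp) -> no flip
Dir N: first cell '.' (not opp) -> no flip
Dir NE: edge -> no flip
Dir W: first cell '.' (not opp) -> no flip
Dir E: edge -> no flip
Dir SW: opp run (2,4) capped by B -> flip
Dir S: first cell '.' (not opp) -> no flip
Dir SE: edge -> no flip
All flips: (2,4)

Answer: ......
..W..B
.BWWB.
.WBB..
...BB.
......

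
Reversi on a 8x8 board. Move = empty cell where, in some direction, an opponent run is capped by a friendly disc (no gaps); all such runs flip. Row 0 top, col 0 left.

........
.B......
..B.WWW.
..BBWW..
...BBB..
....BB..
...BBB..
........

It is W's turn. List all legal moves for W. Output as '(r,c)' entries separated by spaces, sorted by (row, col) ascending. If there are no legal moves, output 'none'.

Answer: (3,1) (4,2) (5,2) (5,3) (5,6) (7,4) (7,5)

Derivation:
(0,0): no bracket -> illegal
(0,1): no bracket -> illegal
(0,2): no bracket -> illegal
(1,0): no bracket -> illegal
(1,2): no bracket -> illegal
(1,3): no bracket -> illegal
(2,0): no bracket -> illegal
(2,1): no bracket -> illegal
(2,3): no bracket -> illegal
(3,1): flips 2 -> legal
(3,6): no bracket -> illegal
(4,1): no bracket -> illegal
(4,2): flips 1 -> legal
(4,6): no bracket -> illegal
(5,2): flips 1 -> legal
(5,3): flips 1 -> legal
(5,6): flips 1 -> legal
(6,2): no bracket -> illegal
(6,6): no bracket -> illegal
(7,2): no bracket -> illegal
(7,3): no bracket -> illegal
(7,4): flips 3 -> legal
(7,5): flips 3 -> legal
(7,6): no bracket -> illegal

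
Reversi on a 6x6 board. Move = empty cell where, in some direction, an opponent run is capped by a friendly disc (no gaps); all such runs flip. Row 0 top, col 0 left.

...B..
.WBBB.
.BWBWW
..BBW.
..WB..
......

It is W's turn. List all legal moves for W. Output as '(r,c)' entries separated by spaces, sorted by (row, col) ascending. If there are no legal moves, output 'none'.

Answer: (0,1) (0,2) (0,4) (1,5) (2,0) (3,1) (4,4) (5,2)

Derivation:
(0,1): flips 2 -> legal
(0,2): flips 2 -> legal
(0,4): flips 2 -> legal
(0,5): no bracket -> illegal
(1,0): no bracket -> illegal
(1,5): flips 3 -> legal
(2,0): flips 1 -> legal
(3,0): no bracket -> illegal
(3,1): flips 3 -> legal
(4,1): no bracket -> illegal
(4,4): flips 2 -> legal
(5,2): flips 1 -> legal
(5,3): no bracket -> illegal
(5,4): no bracket -> illegal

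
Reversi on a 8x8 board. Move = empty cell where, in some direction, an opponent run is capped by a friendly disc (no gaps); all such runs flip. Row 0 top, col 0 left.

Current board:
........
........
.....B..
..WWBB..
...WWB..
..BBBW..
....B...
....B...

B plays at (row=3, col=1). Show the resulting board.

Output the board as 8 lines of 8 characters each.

Answer: ........
........
.....B..
.BBBBB..
...WWB..
..BBBW..
....B...
....B...

Derivation:
Place B at (3,1); scan 8 dirs for brackets.
Dir NW: first cell '.' (not opp) -> no flip
Dir N: first cell '.' (not opp) -> no flip
Dir NE: first cell '.' (not opp) -> no flip
Dir W: first cell '.' (not opp) -> no flip
Dir E: opp run (3,2) (3,3) capped by B -> flip
Dir SW: first cell '.' (not opp) -> no flip
Dir S: first cell '.' (not opp) -> no flip
Dir SE: first cell '.' (not opp) -> no flip
All flips: (3,2) (3,3)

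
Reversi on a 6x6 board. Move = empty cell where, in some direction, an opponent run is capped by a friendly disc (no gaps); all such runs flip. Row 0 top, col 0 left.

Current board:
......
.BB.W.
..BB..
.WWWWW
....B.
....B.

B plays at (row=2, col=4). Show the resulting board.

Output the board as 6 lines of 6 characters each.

Place B at (2,4); scan 8 dirs for brackets.
Dir NW: first cell '.' (not opp) -> no flip
Dir N: opp run (1,4), next='.' -> no flip
Dir NE: first cell '.' (not opp) -> no flip
Dir W: first cell 'B' (not opp) -> no flip
Dir E: first cell '.' (not opp) -> no flip
Dir SW: opp run (3,3), next='.' -> no flip
Dir S: opp run (3,4) capped by B -> flip
Dir SE: opp run (3,5), next=edge -> no flip
All flips: (3,4)

Answer: ......
.BB.W.
..BBB.
.WWWBW
....B.
....B.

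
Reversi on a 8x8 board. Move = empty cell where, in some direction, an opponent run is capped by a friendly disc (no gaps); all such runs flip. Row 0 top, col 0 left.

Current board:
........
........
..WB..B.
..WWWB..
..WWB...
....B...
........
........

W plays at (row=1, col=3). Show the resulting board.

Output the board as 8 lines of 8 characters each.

Place W at (1,3); scan 8 dirs for brackets.
Dir NW: first cell '.' (not opp) -> no flip
Dir N: first cell '.' (not opp) -> no flip
Dir NE: first cell '.' (not opp) -> no flip
Dir W: first cell '.' (not opp) -> no flip
Dir E: first cell '.' (not opp) -> no flip
Dir SW: first cell 'W' (not opp) -> no flip
Dir S: opp run (2,3) capped by W -> flip
Dir SE: first cell '.' (not opp) -> no flip
All flips: (2,3)

Answer: ........
...W....
..WW..B.
..WWWB..
..WWB...
....B...
........
........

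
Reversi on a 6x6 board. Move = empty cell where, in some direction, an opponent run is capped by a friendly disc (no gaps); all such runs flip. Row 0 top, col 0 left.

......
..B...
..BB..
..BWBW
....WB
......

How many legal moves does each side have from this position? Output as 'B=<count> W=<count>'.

Answer: B=4 W=5

Derivation:
-- B to move --
(2,4): no bracket -> illegal
(2,5): flips 1 -> legal
(4,2): no bracket -> illegal
(4,3): flips 2 -> legal
(5,3): no bracket -> illegal
(5,4): flips 1 -> legal
(5,5): flips 2 -> legal
B mobility = 4
-- W to move --
(0,1): no bracket -> illegal
(0,2): no bracket -> illegal
(0,3): no bracket -> illegal
(1,1): flips 1 -> legal
(1,3): flips 1 -> legal
(1,4): no bracket -> illegal
(2,1): no bracket -> illegal
(2,4): flips 1 -> legal
(2,5): no bracket -> illegal
(3,1): flips 1 -> legal
(4,1): no bracket -> illegal
(4,2): no bracket -> illegal
(4,3): no bracket -> illegal
(5,4): no bracket -> illegal
(5,5): flips 1 -> legal
W mobility = 5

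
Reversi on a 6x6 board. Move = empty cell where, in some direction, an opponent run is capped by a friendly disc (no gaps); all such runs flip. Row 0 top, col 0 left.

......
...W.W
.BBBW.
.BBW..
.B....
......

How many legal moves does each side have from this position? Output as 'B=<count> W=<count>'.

-- B to move --
(0,2): no bracket -> illegal
(0,3): flips 1 -> legal
(0,4): flips 1 -> legal
(0,5): no bracket -> illegal
(1,2): no bracket -> illegal
(1,4): no bracket -> illegal
(2,5): flips 1 -> legal
(3,4): flips 1 -> legal
(3,5): no bracket -> illegal
(4,2): no bracket -> illegal
(4,3): flips 1 -> legal
(4,4): flips 1 -> legal
B mobility = 6
-- W to move --
(1,0): no bracket -> illegal
(1,1): flips 1 -> legal
(1,2): no bracket -> illegal
(1,4): no bracket -> illegal
(2,0): flips 3 -> legal
(3,0): flips 2 -> legal
(3,4): no bracket -> illegal
(4,0): flips 2 -> legal
(4,2): no bracket -> illegal
(4,3): no bracket -> illegal
(5,0): no bracket -> illegal
(5,1): no bracket -> illegal
(5,2): no bracket -> illegal
W mobility = 4

Answer: B=6 W=4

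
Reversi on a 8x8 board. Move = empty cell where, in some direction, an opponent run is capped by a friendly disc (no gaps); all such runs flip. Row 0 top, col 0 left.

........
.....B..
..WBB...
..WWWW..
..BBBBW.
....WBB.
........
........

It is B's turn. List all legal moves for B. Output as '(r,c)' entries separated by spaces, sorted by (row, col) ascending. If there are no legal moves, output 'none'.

Answer: (1,1) (1,2) (2,1) (2,5) (2,6) (3,6) (3,7) (4,1) (4,7) (5,3) (5,7) (6,3) (6,4) (6,5)

Derivation:
(1,1): flips 2 -> legal
(1,2): flips 2 -> legal
(1,3): no bracket -> illegal
(2,1): flips 2 -> legal
(2,5): flips 2 -> legal
(2,6): flips 1 -> legal
(3,1): no bracket -> illegal
(3,6): flips 1 -> legal
(3,7): flips 1 -> legal
(4,1): flips 1 -> legal
(4,7): flips 1 -> legal
(5,3): flips 1 -> legal
(5,7): flips 2 -> legal
(6,3): flips 1 -> legal
(6,4): flips 1 -> legal
(6,5): flips 1 -> legal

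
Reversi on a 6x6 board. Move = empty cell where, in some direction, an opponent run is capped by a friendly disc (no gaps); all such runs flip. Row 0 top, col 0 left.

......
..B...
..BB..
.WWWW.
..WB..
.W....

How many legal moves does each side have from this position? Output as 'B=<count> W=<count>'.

Answer: B=7 W=9

Derivation:
-- B to move --
(2,0): no bracket -> illegal
(2,1): flips 1 -> legal
(2,4): no bracket -> illegal
(2,5): flips 1 -> legal
(3,0): no bracket -> illegal
(3,5): no bracket -> illegal
(4,0): flips 1 -> legal
(4,1): flips 2 -> legal
(4,4): flips 1 -> legal
(4,5): flips 1 -> legal
(5,0): no bracket -> illegal
(5,2): flips 2 -> legal
(5,3): no bracket -> illegal
B mobility = 7
-- W to move --
(0,1): flips 2 -> legal
(0,2): flips 2 -> legal
(0,3): no bracket -> illegal
(1,1): flips 1 -> legal
(1,3): flips 2 -> legal
(1,4): flips 1 -> legal
(2,1): no bracket -> illegal
(2,4): no bracket -> illegal
(4,4): flips 1 -> legal
(5,2): flips 1 -> legal
(5,3): flips 1 -> legal
(5,4): flips 1 -> legal
W mobility = 9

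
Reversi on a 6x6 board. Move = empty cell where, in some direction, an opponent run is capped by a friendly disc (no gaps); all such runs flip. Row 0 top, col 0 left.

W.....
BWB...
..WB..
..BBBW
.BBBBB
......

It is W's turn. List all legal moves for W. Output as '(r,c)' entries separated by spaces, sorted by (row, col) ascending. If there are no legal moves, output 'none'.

Answer: (0,2) (1,3) (2,0) (2,4) (3,1) (5,2) (5,3) (5,5)

Derivation:
(0,1): no bracket -> illegal
(0,2): flips 1 -> legal
(0,3): no bracket -> illegal
(1,3): flips 1 -> legal
(1,4): no bracket -> illegal
(2,0): flips 1 -> legal
(2,1): no bracket -> illegal
(2,4): flips 1 -> legal
(2,5): no bracket -> illegal
(3,0): no bracket -> illegal
(3,1): flips 3 -> legal
(4,0): no bracket -> illegal
(5,0): no bracket -> illegal
(5,1): no bracket -> illegal
(5,2): flips 2 -> legal
(5,3): flips 1 -> legal
(5,4): no bracket -> illegal
(5,5): flips 3 -> legal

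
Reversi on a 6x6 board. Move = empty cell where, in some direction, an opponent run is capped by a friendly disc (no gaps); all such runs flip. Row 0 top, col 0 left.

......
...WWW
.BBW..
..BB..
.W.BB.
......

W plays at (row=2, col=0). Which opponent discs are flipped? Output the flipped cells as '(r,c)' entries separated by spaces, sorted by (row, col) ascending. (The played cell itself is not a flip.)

Dir NW: edge -> no flip
Dir N: first cell '.' (not opp) -> no flip
Dir NE: first cell '.' (not opp) -> no flip
Dir W: edge -> no flip
Dir E: opp run (2,1) (2,2) capped by W -> flip
Dir SW: edge -> no flip
Dir S: first cell '.' (not opp) -> no flip
Dir SE: first cell '.' (not opp) -> no flip

Answer: (2,1) (2,2)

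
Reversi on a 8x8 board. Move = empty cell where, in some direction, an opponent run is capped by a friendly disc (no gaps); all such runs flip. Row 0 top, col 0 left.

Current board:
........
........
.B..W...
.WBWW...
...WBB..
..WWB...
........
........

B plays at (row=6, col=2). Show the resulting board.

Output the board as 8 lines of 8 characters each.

Answer: ........
........
.B..W...
.WBWW...
...WBB..
..WBB...
..B.....
........

Derivation:
Place B at (6,2); scan 8 dirs for brackets.
Dir NW: first cell '.' (not opp) -> no flip
Dir N: opp run (5,2), next='.' -> no flip
Dir NE: opp run (5,3) capped by B -> flip
Dir W: first cell '.' (not opp) -> no flip
Dir E: first cell '.' (not opp) -> no flip
Dir SW: first cell '.' (not opp) -> no flip
Dir S: first cell '.' (not opp) -> no flip
Dir SE: first cell '.' (not opp) -> no flip
All flips: (5,3)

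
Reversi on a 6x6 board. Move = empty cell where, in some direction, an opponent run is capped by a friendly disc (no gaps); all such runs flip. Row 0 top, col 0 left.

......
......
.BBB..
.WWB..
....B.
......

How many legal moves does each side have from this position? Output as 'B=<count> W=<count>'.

Answer: B=5 W=6

Derivation:
-- B to move --
(2,0): no bracket -> illegal
(3,0): flips 2 -> legal
(4,0): flips 1 -> legal
(4,1): flips 2 -> legal
(4,2): flips 1 -> legal
(4,3): flips 1 -> legal
B mobility = 5
-- W to move --
(1,0): flips 1 -> legal
(1,1): flips 1 -> legal
(1,2): flips 1 -> legal
(1,3): flips 1 -> legal
(1,4): flips 1 -> legal
(2,0): no bracket -> illegal
(2,4): no bracket -> illegal
(3,0): no bracket -> illegal
(3,4): flips 1 -> legal
(3,5): no bracket -> illegal
(4,2): no bracket -> illegal
(4,3): no bracket -> illegal
(4,5): no bracket -> illegal
(5,3): no bracket -> illegal
(5,4): no bracket -> illegal
(5,5): no bracket -> illegal
W mobility = 6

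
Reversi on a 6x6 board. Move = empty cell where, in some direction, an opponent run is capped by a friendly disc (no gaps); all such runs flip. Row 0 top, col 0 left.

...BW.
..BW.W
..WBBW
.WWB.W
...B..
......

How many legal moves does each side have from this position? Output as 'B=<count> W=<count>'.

-- B to move --
(0,2): flips 1 -> legal
(0,5): flips 1 -> legal
(1,1): flips 1 -> legal
(1,4): flips 1 -> legal
(2,0): no bracket -> illegal
(2,1): flips 2 -> legal
(3,0): flips 2 -> legal
(3,4): no bracket -> illegal
(4,0): no bracket -> illegal
(4,1): flips 1 -> legal
(4,2): flips 2 -> legal
(4,4): no bracket -> illegal
(4,5): no bracket -> illegal
B mobility = 8
-- W to move --
(0,1): no bracket -> illegal
(0,2): flips 2 -> legal
(1,1): flips 1 -> legal
(1,4): flips 1 -> legal
(2,1): no bracket -> illegal
(3,4): flips 1 -> legal
(4,2): flips 2 -> legal
(4,4): flips 1 -> legal
(5,2): no bracket -> illegal
(5,3): flips 3 -> legal
(5,4): flips 1 -> legal
W mobility = 8

Answer: B=8 W=8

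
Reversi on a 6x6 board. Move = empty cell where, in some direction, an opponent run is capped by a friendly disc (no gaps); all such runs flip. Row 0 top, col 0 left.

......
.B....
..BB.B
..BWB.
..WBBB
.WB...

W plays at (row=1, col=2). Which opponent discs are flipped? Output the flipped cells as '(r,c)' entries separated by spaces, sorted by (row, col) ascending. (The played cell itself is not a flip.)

Answer: (2,2) (3,2)

Derivation:
Dir NW: first cell '.' (not opp) -> no flip
Dir N: first cell '.' (not opp) -> no flip
Dir NE: first cell '.' (not opp) -> no flip
Dir W: opp run (1,1), next='.' -> no flip
Dir E: first cell '.' (not opp) -> no flip
Dir SW: first cell '.' (not opp) -> no flip
Dir S: opp run (2,2) (3,2) capped by W -> flip
Dir SE: opp run (2,3) (3,4) (4,5), next=edge -> no flip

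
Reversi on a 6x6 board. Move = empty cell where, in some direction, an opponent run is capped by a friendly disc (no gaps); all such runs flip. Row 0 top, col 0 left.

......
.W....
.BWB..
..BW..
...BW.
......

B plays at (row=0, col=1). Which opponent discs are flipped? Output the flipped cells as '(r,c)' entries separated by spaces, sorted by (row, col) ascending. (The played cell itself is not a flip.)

Answer: (1,1)

Derivation:
Dir NW: edge -> no flip
Dir N: edge -> no flip
Dir NE: edge -> no flip
Dir W: first cell '.' (not opp) -> no flip
Dir E: first cell '.' (not opp) -> no flip
Dir SW: first cell '.' (not opp) -> no flip
Dir S: opp run (1,1) capped by B -> flip
Dir SE: first cell '.' (not opp) -> no flip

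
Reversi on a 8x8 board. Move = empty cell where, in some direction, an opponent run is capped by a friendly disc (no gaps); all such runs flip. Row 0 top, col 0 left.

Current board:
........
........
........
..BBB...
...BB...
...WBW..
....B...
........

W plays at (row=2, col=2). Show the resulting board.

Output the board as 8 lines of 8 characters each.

Place W at (2,2); scan 8 dirs for brackets.
Dir NW: first cell '.' (not opp) -> no flip
Dir N: first cell '.' (not opp) -> no flip
Dir NE: first cell '.' (not opp) -> no flip
Dir W: first cell '.' (not opp) -> no flip
Dir E: first cell '.' (not opp) -> no flip
Dir SW: first cell '.' (not opp) -> no flip
Dir S: opp run (3,2), next='.' -> no flip
Dir SE: opp run (3,3) (4,4) capped by W -> flip
All flips: (3,3) (4,4)

Answer: ........
........
..W.....
..BWB...
...BW...
...WBW..
....B...
........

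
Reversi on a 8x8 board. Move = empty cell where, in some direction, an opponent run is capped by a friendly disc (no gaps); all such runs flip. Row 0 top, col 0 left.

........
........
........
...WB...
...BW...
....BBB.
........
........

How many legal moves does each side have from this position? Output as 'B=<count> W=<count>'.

Answer: B=4 W=6

Derivation:
-- B to move --
(2,2): flips 2 -> legal
(2,3): flips 1 -> legal
(2,4): no bracket -> illegal
(3,2): flips 1 -> legal
(3,5): no bracket -> illegal
(4,2): no bracket -> illegal
(4,5): flips 1 -> legal
(5,3): no bracket -> illegal
B mobility = 4
-- W to move --
(2,3): no bracket -> illegal
(2,4): flips 1 -> legal
(2,5): no bracket -> illegal
(3,2): no bracket -> illegal
(3,5): flips 1 -> legal
(4,2): flips 1 -> legal
(4,5): no bracket -> illegal
(4,6): no bracket -> illegal
(4,7): no bracket -> illegal
(5,2): no bracket -> illegal
(5,3): flips 1 -> legal
(5,7): no bracket -> illegal
(6,3): no bracket -> illegal
(6,4): flips 1 -> legal
(6,5): no bracket -> illegal
(6,6): flips 1 -> legal
(6,7): no bracket -> illegal
W mobility = 6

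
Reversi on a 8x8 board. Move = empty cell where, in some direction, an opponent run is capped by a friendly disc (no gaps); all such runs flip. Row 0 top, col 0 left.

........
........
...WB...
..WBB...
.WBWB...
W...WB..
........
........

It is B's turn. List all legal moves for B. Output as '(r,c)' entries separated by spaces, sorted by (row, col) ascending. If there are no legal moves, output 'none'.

(1,2): flips 1 -> legal
(1,3): flips 1 -> legal
(1,4): no bracket -> illegal
(2,1): no bracket -> illegal
(2,2): flips 2 -> legal
(3,0): no bracket -> illegal
(3,1): flips 1 -> legal
(4,0): flips 1 -> legal
(4,5): no bracket -> illegal
(5,1): no bracket -> illegal
(5,2): flips 1 -> legal
(5,3): flips 2 -> legal
(6,0): no bracket -> illegal
(6,1): no bracket -> illegal
(6,3): no bracket -> illegal
(6,4): flips 1 -> legal
(6,5): no bracket -> illegal

Answer: (1,2) (1,3) (2,2) (3,1) (4,0) (5,2) (5,3) (6,4)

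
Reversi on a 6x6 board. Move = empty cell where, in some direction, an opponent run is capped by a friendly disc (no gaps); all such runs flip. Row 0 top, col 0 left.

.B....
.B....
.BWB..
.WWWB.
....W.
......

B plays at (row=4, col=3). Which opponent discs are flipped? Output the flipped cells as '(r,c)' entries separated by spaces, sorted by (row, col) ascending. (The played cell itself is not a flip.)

Dir NW: opp run (3,2) capped by B -> flip
Dir N: opp run (3,3) capped by B -> flip
Dir NE: first cell 'B' (not opp) -> no flip
Dir W: first cell '.' (not opp) -> no flip
Dir E: opp run (4,4), next='.' -> no flip
Dir SW: first cell '.' (not opp) -> no flip
Dir S: first cell '.' (not opp) -> no flip
Dir SE: first cell '.' (not opp) -> no flip

Answer: (3,2) (3,3)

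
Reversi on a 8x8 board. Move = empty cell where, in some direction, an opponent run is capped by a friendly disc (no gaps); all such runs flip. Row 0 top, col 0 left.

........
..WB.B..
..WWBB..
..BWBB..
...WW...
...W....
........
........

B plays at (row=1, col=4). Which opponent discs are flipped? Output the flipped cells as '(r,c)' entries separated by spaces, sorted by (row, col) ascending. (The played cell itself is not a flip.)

Answer: (2,3)

Derivation:
Dir NW: first cell '.' (not opp) -> no flip
Dir N: first cell '.' (not opp) -> no flip
Dir NE: first cell '.' (not opp) -> no flip
Dir W: first cell 'B' (not opp) -> no flip
Dir E: first cell 'B' (not opp) -> no flip
Dir SW: opp run (2,3) capped by B -> flip
Dir S: first cell 'B' (not opp) -> no flip
Dir SE: first cell 'B' (not opp) -> no flip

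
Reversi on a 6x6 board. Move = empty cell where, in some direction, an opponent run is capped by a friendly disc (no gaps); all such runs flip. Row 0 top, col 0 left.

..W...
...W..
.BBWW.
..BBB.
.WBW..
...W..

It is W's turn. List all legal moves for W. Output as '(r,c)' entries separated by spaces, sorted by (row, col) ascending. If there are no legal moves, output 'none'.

Answer: (1,0) (2,0) (2,5) (3,1) (4,4) (4,5) (5,1)

Derivation:
(1,0): flips 2 -> legal
(1,1): no bracket -> illegal
(1,2): no bracket -> illegal
(2,0): flips 2 -> legal
(2,5): flips 1 -> legal
(3,0): no bracket -> illegal
(3,1): flips 2 -> legal
(3,5): no bracket -> illegal
(4,4): flips 1 -> legal
(4,5): flips 1 -> legal
(5,1): flips 2 -> legal
(5,2): no bracket -> illegal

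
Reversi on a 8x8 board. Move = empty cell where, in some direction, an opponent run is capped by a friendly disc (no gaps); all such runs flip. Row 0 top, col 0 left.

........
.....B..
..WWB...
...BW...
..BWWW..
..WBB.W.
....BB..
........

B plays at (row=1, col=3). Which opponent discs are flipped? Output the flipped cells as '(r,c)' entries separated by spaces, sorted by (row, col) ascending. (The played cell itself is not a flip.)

Dir NW: first cell '.' (not opp) -> no flip
Dir N: first cell '.' (not opp) -> no flip
Dir NE: first cell '.' (not opp) -> no flip
Dir W: first cell '.' (not opp) -> no flip
Dir E: first cell '.' (not opp) -> no flip
Dir SW: opp run (2,2), next='.' -> no flip
Dir S: opp run (2,3) capped by B -> flip
Dir SE: first cell 'B' (not opp) -> no flip

Answer: (2,3)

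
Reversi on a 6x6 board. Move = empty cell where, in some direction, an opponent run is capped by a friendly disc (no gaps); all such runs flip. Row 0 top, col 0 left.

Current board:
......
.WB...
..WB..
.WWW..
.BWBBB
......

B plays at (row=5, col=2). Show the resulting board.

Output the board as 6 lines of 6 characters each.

Place B at (5,2); scan 8 dirs for brackets.
Dir NW: first cell 'B' (not opp) -> no flip
Dir N: opp run (4,2) (3,2) (2,2) capped by B -> flip
Dir NE: first cell 'B' (not opp) -> no flip
Dir W: first cell '.' (not opp) -> no flip
Dir E: first cell '.' (not opp) -> no flip
Dir SW: edge -> no flip
Dir S: edge -> no flip
Dir SE: edge -> no flip
All flips: (2,2) (3,2) (4,2)

Answer: ......
.WB...
..BB..
.WBW..
.BBBBB
..B...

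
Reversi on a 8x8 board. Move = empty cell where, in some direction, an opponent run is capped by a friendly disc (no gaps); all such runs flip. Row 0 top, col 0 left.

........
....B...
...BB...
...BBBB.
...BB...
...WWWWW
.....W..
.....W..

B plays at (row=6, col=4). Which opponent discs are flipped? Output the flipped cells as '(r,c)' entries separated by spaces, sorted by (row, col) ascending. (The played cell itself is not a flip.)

Dir NW: opp run (5,3), next='.' -> no flip
Dir N: opp run (5,4) capped by B -> flip
Dir NE: opp run (5,5), next='.' -> no flip
Dir W: first cell '.' (not opp) -> no flip
Dir E: opp run (6,5), next='.' -> no flip
Dir SW: first cell '.' (not opp) -> no flip
Dir S: first cell '.' (not opp) -> no flip
Dir SE: opp run (7,5), next=edge -> no flip

Answer: (5,4)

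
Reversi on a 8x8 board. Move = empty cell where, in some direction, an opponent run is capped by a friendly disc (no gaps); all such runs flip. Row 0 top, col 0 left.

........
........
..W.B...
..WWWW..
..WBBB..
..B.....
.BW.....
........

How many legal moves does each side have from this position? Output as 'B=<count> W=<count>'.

Answer: B=11 W=10

Derivation:
-- B to move --
(1,1): flips 2 -> legal
(1,2): flips 3 -> legal
(1,3): no bracket -> illegal
(2,1): flips 1 -> legal
(2,3): flips 2 -> legal
(2,5): flips 2 -> legal
(2,6): flips 1 -> legal
(3,1): no bracket -> illegal
(3,6): no bracket -> illegal
(4,1): flips 1 -> legal
(4,6): flips 1 -> legal
(5,1): flips 2 -> legal
(5,3): no bracket -> illegal
(6,3): flips 1 -> legal
(7,1): no bracket -> illegal
(7,2): flips 1 -> legal
(7,3): no bracket -> illegal
B mobility = 11
-- W to move --
(1,3): flips 1 -> legal
(1,4): flips 1 -> legal
(1,5): flips 1 -> legal
(2,3): no bracket -> illegal
(2,5): no bracket -> illegal
(3,6): no bracket -> illegal
(4,1): no bracket -> illegal
(4,6): flips 3 -> legal
(5,0): no bracket -> illegal
(5,1): no bracket -> illegal
(5,3): flips 2 -> legal
(5,4): flips 2 -> legal
(5,5): flips 2 -> legal
(5,6): flips 1 -> legal
(6,0): flips 1 -> legal
(6,3): no bracket -> illegal
(7,0): flips 3 -> legal
(7,1): no bracket -> illegal
(7,2): no bracket -> illegal
W mobility = 10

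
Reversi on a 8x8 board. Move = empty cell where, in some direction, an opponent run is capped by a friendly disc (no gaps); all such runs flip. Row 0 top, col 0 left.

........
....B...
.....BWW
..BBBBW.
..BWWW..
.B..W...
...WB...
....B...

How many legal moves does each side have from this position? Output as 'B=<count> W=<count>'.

-- B to move --
(1,5): no bracket -> illegal
(1,6): no bracket -> illegal
(1,7): flips 1 -> legal
(3,7): flips 1 -> legal
(4,6): flips 3 -> legal
(4,7): flips 1 -> legal
(5,2): flips 2 -> legal
(5,3): flips 2 -> legal
(5,5): flips 2 -> legal
(5,6): flips 1 -> legal
(6,2): flips 1 -> legal
(6,5): flips 2 -> legal
(7,2): no bracket -> illegal
(7,3): no bracket -> illegal
B mobility = 10
-- W to move --
(0,3): flips 2 -> legal
(0,4): no bracket -> illegal
(0,5): no bracket -> illegal
(1,3): no bracket -> illegal
(1,5): flips 2 -> legal
(1,6): flips 2 -> legal
(2,1): flips 1 -> legal
(2,2): flips 1 -> legal
(2,3): flips 2 -> legal
(2,4): flips 2 -> legal
(3,1): flips 4 -> legal
(4,0): no bracket -> illegal
(4,1): flips 1 -> legal
(4,6): no bracket -> illegal
(5,0): no bracket -> illegal
(5,2): no bracket -> illegal
(5,3): no bracket -> illegal
(5,5): no bracket -> illegal
(6,0): no bracket -> illegal
(6,1): no bracket -> illegal
(6,2): no bracket -> illegal
(6,5): flips 1 -> legal
(7,3): no bracket -> illegal
(7,5): no bracket -> illegal
W mobility = 10

Answer: B=10 W=10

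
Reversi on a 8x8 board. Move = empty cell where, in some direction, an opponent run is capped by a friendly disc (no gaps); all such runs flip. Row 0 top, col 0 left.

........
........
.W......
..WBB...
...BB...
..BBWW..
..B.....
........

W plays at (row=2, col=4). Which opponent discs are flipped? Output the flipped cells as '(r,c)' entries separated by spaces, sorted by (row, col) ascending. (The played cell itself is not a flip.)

Dir NW: first cell '.' (not opp) -> no flip
Dir N: first cell '.' (not opp) -> no flip
Dir NE: first cell '.' (not opp) -> no flip
Dir W: first cell '.' (not opp) -> no flip
Dir E: first cell '.' (not opp) -> no flip
Dir SW: opp run (3,3), next='.' -> no flip
Dir S: opp run (3,4) (4,4) capped by W -> flip
Dir SE: first cell '.' (not opp) -> no flip

Answer: (3,4) (4,4)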